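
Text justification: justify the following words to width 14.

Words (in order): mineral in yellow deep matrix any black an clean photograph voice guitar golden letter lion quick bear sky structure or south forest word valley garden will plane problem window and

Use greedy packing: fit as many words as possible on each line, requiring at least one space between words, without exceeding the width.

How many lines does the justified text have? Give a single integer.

Line 1: ['mineral', 'in'] (min_width=10, slack=4)
Line 2: ['yellow', 'deep'] (min_width=11, slack=3)
Line 3: ['matrix', 'any'] (min_width=10, slack=4)
Line 4: ['black', 'an', 'clean'] (min_width=14, slack=0)
Line 5: ['photograph'] (min_width=10, slack=4)
Line 6: ['voice', 'guitar'] (min_width=12, slack=2)
Line 7: ['golden', 'letter'] (min_width=13, slack=1)
Line 8: ['lion', 'quick'] (min_width=10, slack=4)
Line 9: ['bear', 'sky'] (min_width=8, slack=6)
Line 10: ['structure', 'or'] (min_width=12, slack=2)
Line 11: ['south', 'forest'] (min_width=12, slack=2)
Line 12: ['word', 'valley'] (min_width=11, slack=3)
Line 13: ['garden', 'will'] (min_width=11, slack=3)
Line 14: ['plane', 'problem'] (min_width=13, slack=1)
Line 15: ['window', 'and'] (min_width=10, slack=4)
Total lines: 15

Answer: 15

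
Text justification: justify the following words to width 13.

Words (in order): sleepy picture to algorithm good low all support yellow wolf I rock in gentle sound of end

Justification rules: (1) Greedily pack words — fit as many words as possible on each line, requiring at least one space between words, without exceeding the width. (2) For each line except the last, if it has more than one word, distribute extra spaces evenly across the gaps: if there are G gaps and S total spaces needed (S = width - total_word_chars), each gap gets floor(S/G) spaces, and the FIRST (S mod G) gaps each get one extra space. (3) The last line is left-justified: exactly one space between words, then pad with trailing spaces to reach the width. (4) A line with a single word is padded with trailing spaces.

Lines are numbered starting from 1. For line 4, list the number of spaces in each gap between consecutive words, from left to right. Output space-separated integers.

Line 1: ['sleepy'] (min_width=6, slack=7)
Line 2: ['picture', 'to'] (min_width=10, slack=3)
Line 3: ['algorithm'] (min_width=9, slack=4)
Line 4: ['good', 'low', 'all'] (min_width=12, slack=1)
Line 5: ['support'] (min_width=7, slack=6)
Line 6: ['yellow', 'wolf', 'I'] (min_width=13, slack=0)
Line 7: ['rock', 'in'] (min_width=7, slack=6)
Line 8: ['gentle', 'sound'] (min_width=12, slack=1)
Line 9: ['of', 'end'] (min_width=6, slack=7)

Answer: 2 1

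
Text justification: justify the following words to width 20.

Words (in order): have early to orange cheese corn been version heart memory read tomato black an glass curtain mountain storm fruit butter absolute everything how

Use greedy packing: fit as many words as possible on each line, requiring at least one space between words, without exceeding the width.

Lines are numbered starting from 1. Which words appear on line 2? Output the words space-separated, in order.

Line 1: ['have', 'early', 'to', 'orange'] (min_width=20, slack=0)
Line 2: ['cheese', 'corn', 'been'] (min_width=16, slack=4)
Line 3: ['version', 'heart', 'memory'] (min_width=20, slack=0)
Line 4: ['read', 'tomato', 'black', 'an'] (min_width=20, slack=0)
Line 5: ['glass', 'curtain'] (min_width=13, slack=7)
Line 6: ['mountain', 'storm', 'fruit'] (min_width=20, slack=0)
Line 7: ['butter', 'absolute'] (min_width=15, slack=5)
Line 8: ['everything', 'how'] (min_width=14, slack=6)

Answer: cheese corn been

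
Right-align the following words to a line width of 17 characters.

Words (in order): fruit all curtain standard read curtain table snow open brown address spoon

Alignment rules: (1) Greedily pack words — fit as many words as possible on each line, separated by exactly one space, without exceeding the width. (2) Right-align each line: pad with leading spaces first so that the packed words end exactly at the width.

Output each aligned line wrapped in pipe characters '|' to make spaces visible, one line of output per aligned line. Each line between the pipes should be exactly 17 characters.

Answer: |fruit all curtain|
|    standard read|
|    curtain table|
|  snow open brown|
|    address spoon|

Derivation:
Line 1: ['fruit', 'all', 'curtain'] (min_width=17, slack=0)
Line 2: ['standard', 'read'] (min_width=13, slack=4)
Line 3: ['curtain', 'table'] (min_width=13, slack=4)
Line 4: ['snow', 'open', 'brown'] (min_width=15, slack=2)
Line 5: ['address', 'spoon'] (min_width=13, slack=4)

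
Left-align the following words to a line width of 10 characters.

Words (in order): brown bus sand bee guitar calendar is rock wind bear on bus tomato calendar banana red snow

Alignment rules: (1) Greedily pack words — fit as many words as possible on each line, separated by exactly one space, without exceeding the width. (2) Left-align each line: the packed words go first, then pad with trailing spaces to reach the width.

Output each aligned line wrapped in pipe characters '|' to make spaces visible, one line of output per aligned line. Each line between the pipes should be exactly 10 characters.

Answer: |brown bus |
|sand bee  |
|guitar    |
|calendar  |
|is rock   |
|wind bear |
|on bus    |
|tomato    |
|calendar  |
|banana red|
|snow      |

Derivation:
Line 1: ['brown', 'bus'] (min_width=9, slack=1)
Line 2: ['sand', 'bee'] (min_width=8, slack=2)
Line 3: ['guitar'] (min_width=6, slack=4)
Line 4: ['calendar'] (min_width=8, slack=2)
Line 5: ['is', 'rock'] (min_width=7, slack=3)
Line 6: ['wind', 'bear'] (min_width=9, slack=1)
Line 7: ['on', 'bus'] (min_width=6, slack=4)
Line 8: ['tomato'] (min_width=6, slack=4)
Line 9: ['calendar'] (min_width=8, slack=2)
Line 10: ['banana', 'red'] (min_width=10, slack=0)
Line 11: ['snow'] (min_width=4, slack=6)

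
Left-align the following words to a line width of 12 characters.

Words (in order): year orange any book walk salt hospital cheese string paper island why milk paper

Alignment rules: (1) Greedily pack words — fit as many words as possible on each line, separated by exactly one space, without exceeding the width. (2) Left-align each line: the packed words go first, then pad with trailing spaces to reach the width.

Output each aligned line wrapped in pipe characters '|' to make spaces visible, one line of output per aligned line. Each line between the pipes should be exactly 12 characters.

Line 1: ['year', 'orange'] (min_width=11, slack=1)
Line 2: ['any', 'book'] (min_width=8, slack=4)
Line 3: ['walk', 'salt'] (min_width=9, slack=3)
Line 4: ['hospital'] (min_width=8, slack=4)
Line 5: ['cheese'] (min_width=6, slack=6)
Line 6: ['string', 'paper'] (min_width=12, slack=0)
Line 7: ['island', 'why'] (min_width=10, slack=2)
Line 8: ['milk', 'paper'] (min_width=10, slack=2)

Answer: |year orange |
|any book    |
|walk salt   |
|hospital    |
|cheese      |
|string paper|
|island why  |
|milk paper  |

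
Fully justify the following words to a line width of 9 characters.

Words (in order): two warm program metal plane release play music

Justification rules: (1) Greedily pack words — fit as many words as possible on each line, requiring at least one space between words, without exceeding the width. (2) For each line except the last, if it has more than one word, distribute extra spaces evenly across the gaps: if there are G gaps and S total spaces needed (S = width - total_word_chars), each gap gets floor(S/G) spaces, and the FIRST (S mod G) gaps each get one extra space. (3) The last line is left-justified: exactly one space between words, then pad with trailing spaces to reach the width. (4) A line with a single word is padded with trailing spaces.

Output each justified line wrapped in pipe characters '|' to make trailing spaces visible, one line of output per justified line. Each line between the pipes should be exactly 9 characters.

Answer: |two  warm|
|program  |
|metal    |
|plane    |
|release  |
|play     |
|music    |

Derivation:
Line 1: ['two', 'warm'] (min_width=8, slack=1)
Line 2: ['program'] (min_width=7, slack=2)
Line 3: ['metal'] (min_width=5, slack=4)
Line 4: ['plane'] (min_width=5, slack=4)
Line 5: ['release'] (min_width=7, slack=2)
Line 6: ['play'] (min_width=4, slack=5)
Line 7: ['music'] (min_width=5, slack=4)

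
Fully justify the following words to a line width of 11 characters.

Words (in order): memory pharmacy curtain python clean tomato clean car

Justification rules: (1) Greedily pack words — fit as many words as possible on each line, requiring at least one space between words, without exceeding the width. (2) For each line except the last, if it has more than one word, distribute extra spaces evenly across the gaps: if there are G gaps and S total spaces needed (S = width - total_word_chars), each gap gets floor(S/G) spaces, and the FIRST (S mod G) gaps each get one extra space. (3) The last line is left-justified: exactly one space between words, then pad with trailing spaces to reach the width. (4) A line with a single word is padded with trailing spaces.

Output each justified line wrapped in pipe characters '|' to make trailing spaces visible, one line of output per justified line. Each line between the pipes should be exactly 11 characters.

Answer: |memory     |
|pharmacy   |
|curtain    |
|python     |
|clean      |
|tomato     |
|clean car  |

Derivation:
Line 1: ['memory'] (min_width=6, slack=5)
Line 2: ['pharmacy'] (min_width=8, slack=3)
Line 3: ['curtain'] (min_width=7, slack=4)
Line 4: ['python'] (min_width=6, slack=5)
Line 5: ['clean'] (min_width=5, slack=6)
Line 6: ['tomato'] (min_width=6, slack=5)
Line 7: ['clean', 'car'] (min_width=9, slack=2)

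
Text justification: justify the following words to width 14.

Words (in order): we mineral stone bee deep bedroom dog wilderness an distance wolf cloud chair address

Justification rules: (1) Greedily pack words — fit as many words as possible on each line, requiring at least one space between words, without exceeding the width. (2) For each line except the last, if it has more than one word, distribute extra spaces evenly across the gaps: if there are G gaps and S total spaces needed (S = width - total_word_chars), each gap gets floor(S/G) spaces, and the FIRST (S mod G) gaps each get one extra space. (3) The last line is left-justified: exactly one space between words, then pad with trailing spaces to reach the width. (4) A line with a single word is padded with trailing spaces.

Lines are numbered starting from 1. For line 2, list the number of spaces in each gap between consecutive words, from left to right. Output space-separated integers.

Answer: 1 1

Derivation:
Line 1: ['we', 'mineral'] (min_width=10, slack=4)
Line 2: ['stone', 'bee', 'deep'] (min_width=14, slack=0)
Line 3: ['bedroom', 'dog'] (min_width=11, slack=3)
Line 4: ['wilderness', 'an'] (min_width=13, slack=1)
Line 5: ['distance', 'wolf'] (min_width=13, slack=1)
Line 6: ['cloud', 'chair'] (min_width=11, slack=3)
Line 7: ['address'] (min_width=7, slack=7)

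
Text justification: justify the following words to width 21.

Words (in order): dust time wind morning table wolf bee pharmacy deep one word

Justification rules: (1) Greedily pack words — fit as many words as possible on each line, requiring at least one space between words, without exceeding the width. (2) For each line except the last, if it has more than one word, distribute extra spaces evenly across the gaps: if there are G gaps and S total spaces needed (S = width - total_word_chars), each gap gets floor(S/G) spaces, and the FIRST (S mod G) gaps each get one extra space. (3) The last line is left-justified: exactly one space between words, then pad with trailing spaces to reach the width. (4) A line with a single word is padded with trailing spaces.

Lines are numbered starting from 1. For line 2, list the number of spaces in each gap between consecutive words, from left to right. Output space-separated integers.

Answer: 3 2

Derivation:
Line 1: ['dust', 'time', 'wind'] (min_width=14, slack=7)
Line 2: ['morning', 'table', 'wolf'] (min_width=18, slack=3)
Line 3: ['bee', 'pharmacy', 'deep', 'one'] (min_width=21, slack=0)
Line 4: ['word'] (min_width=4, slack=17)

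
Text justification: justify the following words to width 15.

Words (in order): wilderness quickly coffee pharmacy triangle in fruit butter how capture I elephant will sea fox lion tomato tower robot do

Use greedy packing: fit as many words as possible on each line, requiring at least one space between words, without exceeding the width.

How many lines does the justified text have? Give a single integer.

Answer: 10

Derivation:
Line 1: ['wilderness'] (min_width=10, slack=5)
Line 2: ['quickly', 'coffee'] (min_width=14, slack=1)
Line 3: ['pharmacy'] (min_width=8, slack=7)
Line 4: ['triangle', 'in'] (min_width=11, slack=4)
Line 5: ['fruit', 'butter'] (min_width=12, slack=3)
Line 6: ['how', 'capture', 'I'] (min_width=13, slack=2)
Line 7: ['elephant', 'will'] (min_width=13, slack=2)
Line 8: ['sea', 'fox', 'lion'] (min_width=12, slack=3)
Line 9: ['tomato', 'tower'] (min_width=12, slack=3)
Line 10: ['robot', 'do'] (min_width=8, slack=7)
Total lines: 10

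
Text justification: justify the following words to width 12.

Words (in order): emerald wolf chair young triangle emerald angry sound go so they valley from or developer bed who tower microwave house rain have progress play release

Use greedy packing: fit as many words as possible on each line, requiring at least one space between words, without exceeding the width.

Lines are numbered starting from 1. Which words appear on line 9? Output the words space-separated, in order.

Answer: bed who

Derivation:
Line 1: ['emerald', 'wolf'] (min_width=12, slack=0)
Line 2: ['chair', 'young'] (min_width=11, slack=1)
Line 3: ['triangle'] (min_width=8, slack=4)
Line 4: ['emerald'] (min_width=7, slack=5)
Line 5: ['angry', 'sound'] (min_width=11, slack=1)
Line 6: ['go', 'so', 'they'] (min_width=10, slack=2)
Line 7: ['valley', 'from'] (min_width=11, slack=1)
Line 8: ['or', 'developer'] (min_width=12, slack=0)
Line 9: ['bed', 'who'] (min_width=7, slack=5)
Line 10: ['tower'] (min_width=5, slack=7)
Line 11: ['microwave'] (min_width=9, slack=3)
Line 12: ['house', 'rain'] (min_width=10, slack=2)
Line 13: ['have'] (min_width=4, slack=8)
Line 14: ['progress'] (min_width=8, slack=4)
Line 15: ['play', 'release'] (min_width=12, slack=0)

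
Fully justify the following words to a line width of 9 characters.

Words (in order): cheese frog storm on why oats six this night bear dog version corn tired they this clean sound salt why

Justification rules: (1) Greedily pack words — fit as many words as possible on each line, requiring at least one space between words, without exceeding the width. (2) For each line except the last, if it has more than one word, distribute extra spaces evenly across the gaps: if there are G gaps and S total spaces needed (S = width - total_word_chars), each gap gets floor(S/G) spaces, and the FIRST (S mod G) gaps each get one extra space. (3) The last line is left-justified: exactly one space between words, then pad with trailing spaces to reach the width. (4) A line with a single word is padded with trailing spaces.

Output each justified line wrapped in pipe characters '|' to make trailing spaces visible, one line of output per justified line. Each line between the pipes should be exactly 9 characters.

Answer: |cheese   |
|frog     |
|storm  on|
|why  oats|
|six  this|
|night    |
|bear  dog|
|version  |
|corn     |
|tired    |
|they this|
|clean    |
|sound    |
|salt why |

Derivation:
Line 1: ['cheese'] (min_width=6, slack=3)
Line 2: ['frog'] (min_width=4, slack=5)
Line 3: ['storm', 'on'] (min_width=8, slack=1)
Line 4: ['why', 'oats'] (min_width=8, slack=1)
Line 5: ['six', 'this'] (min_width=8, slack=1)
Line 6: ['night'] (min_width=5, slack=4)
Line 7: ['bear', 'dog'] (min_width=8, slack=1)
Line 8: ['version'] (min_width=7, slack=2)
Line 9: ['corn'] (min_width=4, slack=5)
Line 10: ['tired'] (min_width=5, slack=4)
Line 11: ['they', 'this'] (min_width=9, slack=0)
Line 12: ['clean'] (min_width=5, slack=4)
Line 13: ['sound'] (min_width=5, slack=4)
Line 14: ['salt', 'why'] (min_width=8, slack=1)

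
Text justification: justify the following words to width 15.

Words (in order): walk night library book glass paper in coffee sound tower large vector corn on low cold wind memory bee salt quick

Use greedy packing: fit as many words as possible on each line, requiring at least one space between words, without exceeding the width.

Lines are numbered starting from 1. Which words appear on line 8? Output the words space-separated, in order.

Line 1: ['walk', 'night'] (min_width=10, slack=5)
Line 2: ['library', 'book'] (min_width=12, slack=3)
Line 3: ['glass', 'paper', 'in'] (min_width=14, slack=1)
Line 4: ['coffee', 'sound'] (min_width=12, slack=3)
Line 5: ['tower', 'large'] (min_width=11, slack=4)
Line 6: ['vector', 'corn', 'on'] (min_width=14, slack=1)
Line 7: ['low', 'cold', 'wind'] (min_width=13, slack=2)
Line 8: ['memory', 'bee', 'salt'] (min_width=15, slack=0)
Line 9: ['quick'] (min_width=5, slack=10)

Answer: memory bee salt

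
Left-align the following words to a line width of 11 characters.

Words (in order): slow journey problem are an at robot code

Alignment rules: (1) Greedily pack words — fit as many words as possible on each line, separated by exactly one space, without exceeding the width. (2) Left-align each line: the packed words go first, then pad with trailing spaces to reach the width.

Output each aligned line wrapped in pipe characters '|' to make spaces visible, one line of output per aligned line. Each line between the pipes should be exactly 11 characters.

Answer: |slow       |
|journey    |
|problem are|
|an at robot|
|code       |

Derivation:
Line 1: ['slow'] (min_width=4, slack=7)
Line 2: ['journey'] (min_width=7, slack=4)
Line 3: ['problem', 'are'] (min_width=11, slack=0)
Line 4: ['an', 'at', 'robot'] (min_width=11, slack=0)
Line 5: ['code'] (min_width=4, slack=7)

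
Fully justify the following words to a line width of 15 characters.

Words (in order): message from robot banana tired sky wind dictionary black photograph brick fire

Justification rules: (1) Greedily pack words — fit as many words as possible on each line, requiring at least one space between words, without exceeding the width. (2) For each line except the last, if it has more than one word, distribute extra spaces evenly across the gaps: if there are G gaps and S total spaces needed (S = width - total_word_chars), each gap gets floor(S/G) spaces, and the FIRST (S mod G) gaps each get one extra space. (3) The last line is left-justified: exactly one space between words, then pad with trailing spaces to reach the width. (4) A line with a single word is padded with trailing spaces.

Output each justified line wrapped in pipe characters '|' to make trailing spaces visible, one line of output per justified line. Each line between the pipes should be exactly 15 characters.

Answer: |message    from|
|robot    banana|
|tired  sky wind|
|dictionary     |
|black          |
|photograph     |
|brick fire     |

Derivation:
Line 1: ['message', 'from'] (min_width=12, slack=3)
Line 2: ['robot', 'banana'] (min_width=12, slack=3)
Line 3: ['tired', 'sky', 'wind'] (min_width=14, slack=1)
Line 4: ['dictionary'] (min_width=10, slack=5)
Line 5: ['black'] (min_width=5, slack=10)
Line 6: ['photograph'] (min_width=10, slack=5)
Line 7: ['brick', 'fire'] (min_width=10, slack=5)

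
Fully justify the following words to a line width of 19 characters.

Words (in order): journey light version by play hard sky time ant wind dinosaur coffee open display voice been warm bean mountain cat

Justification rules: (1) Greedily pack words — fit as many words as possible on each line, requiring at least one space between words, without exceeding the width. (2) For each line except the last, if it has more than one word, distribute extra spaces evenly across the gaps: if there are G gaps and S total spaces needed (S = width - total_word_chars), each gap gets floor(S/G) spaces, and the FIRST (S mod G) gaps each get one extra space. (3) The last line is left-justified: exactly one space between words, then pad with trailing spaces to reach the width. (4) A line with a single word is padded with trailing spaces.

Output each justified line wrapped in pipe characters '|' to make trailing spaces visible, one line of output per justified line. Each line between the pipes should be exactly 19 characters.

Answer: |journey       light|
|version   by   play|
|hard  sky  time ant|
|wind       dinosaur|
|coffee open display|
|voice   been   warm|
|bean mountain cat  |

Derivation:
Line 1: ['journey', 'light'] (min_width=13, slack=6)
Line 2: ['version', 'by', 'play'] (min_width=15, slack=4)
Line 3: ['hard', 'sky', 'time', 'ant'] (min_width=17, slack=2)
Line 4: ['wind', 'dinosaur'] (min_width=13, slack=6)
Line 5: ['coffee', 'open', 'display'] (min_width=19, slack=0)
Line 6: ['voice', 'been', 'warm'] (min_width=15, slack=4)
Line 7: ['bean', 'mountain', 'cat'] (min_width=17, slack=2)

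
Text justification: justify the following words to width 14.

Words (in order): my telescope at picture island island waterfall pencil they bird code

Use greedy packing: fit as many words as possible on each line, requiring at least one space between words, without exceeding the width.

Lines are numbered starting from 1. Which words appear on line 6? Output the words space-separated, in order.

Answer: bird code

Derivation:
Line 1: ['my', 'telescope'] (min_width=12, slack=2)
Line 2: ['at', 'picture'] (min_width=10, slack=4)
Line 3: ['island', 'island'] (min_width=13, slack=1)
Line 4: ['waterfall'] (min_width=9, slack=5)
Line 5: ['pencil', 'they'] (min_width=11, slack=3)
Line 6: ['bird', 'code'] (min_width=9, slack=5)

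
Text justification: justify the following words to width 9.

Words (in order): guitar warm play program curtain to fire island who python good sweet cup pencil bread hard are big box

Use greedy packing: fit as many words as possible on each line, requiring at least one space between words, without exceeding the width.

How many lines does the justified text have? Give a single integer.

Line 1: ['guitar'] (min_width=6, slack=3)
Line 2: ['warm', 'play'] (min_width=9, slack=0)
Line 3: ['program'] (min_width=7, slack=2)
Line 4: ['curtain'] (min_width=7, slack=2)
Line 5: ['to', 'fire'] (min_width=7, slack=2)
Line 6: ['island'] (min_width=6, slack=3)
Line 7: ['who'] (min_width=3, slack=6)
Line 8: ['python'] (min_width=6, slack=3)
Line 9: ['good'] (min_width=4, slack=5)
Line 10: ['sweet', 'cup'] (min_width=9, slack=0)
Line 11: ['pencil'] (min_width=6, slack=3)
Line 12: ['bread'] (min_width=5, slack=4)
Line 13: ['hard', 'are'] (min_width=8, slack=1)
Line 14: ['big', 'box'] (min_width=7, slack=2)
Total lines: 14

Answer: 14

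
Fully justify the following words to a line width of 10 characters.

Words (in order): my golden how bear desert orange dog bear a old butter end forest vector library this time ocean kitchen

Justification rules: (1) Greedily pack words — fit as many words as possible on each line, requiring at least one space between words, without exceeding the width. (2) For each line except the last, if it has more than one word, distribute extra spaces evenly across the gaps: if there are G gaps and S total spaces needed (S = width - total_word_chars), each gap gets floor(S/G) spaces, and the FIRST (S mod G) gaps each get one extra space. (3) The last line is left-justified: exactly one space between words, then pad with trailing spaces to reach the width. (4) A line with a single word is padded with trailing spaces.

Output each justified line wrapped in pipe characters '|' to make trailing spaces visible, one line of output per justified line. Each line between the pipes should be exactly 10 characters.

Answer: |my  golden|
|how   bear|
|desert    |
|orange dog|
|bear a old|
|butter end|
|forest    |
|vector    |
|library   |
|this  time|
|ocean     |
|kitchen   |

Derivation:
Line 1: ['my', 'golden'] (min_width=9, slack=1)
Line 2: ['how', 'bear'] (min_width=8, slack=2)
Line 3: ['desert'] (min_width=6, slack=4)
Line 4: ['orange', 'dog'] (min_width=10, slack=0)
Line 5: ['bear', 'a', 'old'] (min_width=10, slack=0)
Line 6: ['butter', 'end'] (min_width=10, slack=0)
Line 7: ['forest'] (min_width=6, slack=4)
Line 8: ['vector'] (min_width=6, slack=4)
Line 9: ['library'] (min_width=7, slack=3)
Line 10: ['this', 'time'] (min_width=9, slack=1)
Line 11: ['ocean'] (min_width=5, slack=5)
Line 12: ['kitchen'] (min_width=7, slack=3)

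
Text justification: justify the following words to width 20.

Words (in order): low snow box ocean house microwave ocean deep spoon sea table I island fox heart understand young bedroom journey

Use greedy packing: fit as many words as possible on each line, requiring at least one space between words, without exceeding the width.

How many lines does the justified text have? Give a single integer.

Line 1: ['low', 'snow', 'box', 'ocean'] (min_width=18, slack=2)
Line 2: ['house', 'microwave'] (min_width=15, slack=5)
Line 3: ['ocean', 'deep', 'spoon', 'sea'] (min_width=20, slack=0)
Line 4: ['table', 'I', 'island', 'fox'] (min_width=18, slack=2)
Line 5: ['heart', 'understand'] (min_width=16, slack=4)
Line 6: ['young', 'bedroom'] (min_width=13, slack=7)
Line 7: ['journey'] (min_width=7, slack=13)
Total lines: 7

Answer: 7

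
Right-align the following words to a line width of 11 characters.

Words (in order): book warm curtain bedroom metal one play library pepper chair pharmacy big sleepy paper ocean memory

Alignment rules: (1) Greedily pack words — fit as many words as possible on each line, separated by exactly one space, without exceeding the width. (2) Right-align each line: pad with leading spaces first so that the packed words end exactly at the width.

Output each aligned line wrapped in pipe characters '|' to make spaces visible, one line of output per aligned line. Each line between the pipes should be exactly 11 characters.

Answer: |  book warm|
|    curtain|
|    bedroom|
|  metal one|
|       play|
|    library|
|     pepper|
|      chair|
|   pharmacy|
| big sleepy|
|paper ocean|
|     memory|

Derivation:
Line 1: ['book', 'warm'] (min_width=9, slack=2)
Line 2: ['curtain'] (min_width=7, slack=4)
Line 3: ['bedroom'] (min_width=7, slack=4)
Line 4: ['metal', 'one'] (min_width=9, slack=2)
Line 5: ['play'] (min_width=4, slack=7)
Line 6: ['library'] (min_width=7, slack=4)
Line 7: ['pepper'] (min_width=6, slack=5)
Line 8: ['chair'] (min_width=5, slack=6)
Line 9: ['pharmacy'] (min_width=8, slack=3)
Line 10: ['big', 'sleepy'] (min_width=10, slack=1)
Line 11: ['paper', 'ocean'] (min_width=11, slack=0)
Line 12: ['memory'] (min_width=6, slack=5)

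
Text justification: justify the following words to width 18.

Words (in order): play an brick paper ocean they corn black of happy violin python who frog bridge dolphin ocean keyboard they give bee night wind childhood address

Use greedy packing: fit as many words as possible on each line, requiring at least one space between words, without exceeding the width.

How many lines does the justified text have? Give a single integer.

Answer: 10

Derivation:
Line 1: ['play', 'an', 'brick'] (min_width=13, slack=5)
Line 2: ['paper', 'ocean', 'they'] (min_width=16, slack=2)
Line 3: ['corn', 'black', 'of'] (min_width=13, slack=5)
Line 4: ['happy', 'violin'] (min_width=12, slack=6)
Line 5: ['python', 'who', 'frog'] (min_width=15, slack=3)
Line 6: ['bridge', 'dolphin'] (min_width=14, slack=4)
Line 7: ['ocean', 'keyboard'] (min_width=14, slack=4)
Line 8: ['they', 'give', 'bee'] (min_width=13, slack=5)
Line 9: ['night', 'wind'] (min_width=10, slack=8)
Line 10: ['childhood', 'address'] (min_width=17, slack=1)
Total lines: 10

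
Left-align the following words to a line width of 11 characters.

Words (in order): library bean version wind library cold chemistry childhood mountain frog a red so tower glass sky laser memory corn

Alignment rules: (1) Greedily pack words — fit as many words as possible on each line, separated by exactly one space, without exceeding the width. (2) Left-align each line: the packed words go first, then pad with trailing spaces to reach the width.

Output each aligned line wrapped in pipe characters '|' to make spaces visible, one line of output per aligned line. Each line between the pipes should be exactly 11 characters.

Answer: |library    |
|bean       |
|version    |
|wind       |
|library    |
|cold       |
|chemistry  |
|childhood  |
|mountain   |
|frog a red |
|so tower   |
|glass sky  |
|laser      |
|memory corn|

Derivation:
Line 1: ['library'] (min_width=7, slack=4)
Line 2: ['bean'] (min_width=4, slack=7)
Line 3: ['version'] (min_width=7, slack=4)
Line 4: ['wind'] (min_width=4, slack=7)
Line 5: ['library'] (min_width=7, slack=4)
Line 6: ['cold'] (min_width=4, slack=7)
Line 7: ['chemistry'] (min_width=9, slack=2)
Line 8: ['childhood'] (min_width=9, slack=2)
Line 9: ['mountain'] (min_width=8, slack=3)
Line 10: ['frog', 'a', 'red'] (min_width=10, slack=1)
Line 11: ['so', 'tower'] (min_width=8, slack=3)
Line 12: ['glass', 'sky'] (min_width=9, slack=2)
Line 13: ['laser'] (min_width=5, slack=6)
Line 14: ['memory', 'corn'] (min_width=11, slack=0)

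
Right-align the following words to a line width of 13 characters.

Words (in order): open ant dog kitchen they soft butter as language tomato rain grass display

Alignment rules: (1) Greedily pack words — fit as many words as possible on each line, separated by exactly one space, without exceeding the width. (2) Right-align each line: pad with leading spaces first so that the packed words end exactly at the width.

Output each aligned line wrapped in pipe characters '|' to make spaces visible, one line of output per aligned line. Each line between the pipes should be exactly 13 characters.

Line 1: ['open', 'ant', 'dog'] (min_width=12, slack=1)
Line 2: ['kitchen', 'they'] (min_width=12, slack=1)
Line 3: ['soft', 'butter'] (min_width=11, slack=2)
Line 4: ['as', 'language'] (min_width=11, slack=2)
Line 5: ['tomato', 'rain'] (min_width=11, slack=2)
Line 6: ['grass', 'display'] (min_width=13, slack=0)

Answer: | open ant dog|
| kitchen they|
|  soft butter|
|  as language|
|  tomato rain|
|grass display|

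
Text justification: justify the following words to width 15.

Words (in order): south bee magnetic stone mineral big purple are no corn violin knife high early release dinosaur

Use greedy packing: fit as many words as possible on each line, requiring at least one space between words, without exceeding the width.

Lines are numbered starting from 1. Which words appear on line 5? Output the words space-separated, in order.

Answer: corn violin

Derivation:
Line 1: ['south', 'bee'] (min_width=9, slack=6)
Line 2: ['magnetic', 'stone'] (min_width=14, slack=1)
Line 3: ['mineral', 'big'] (min_width=11, slack=4)
Line 4: ['purple', 'are', 'no'] (min_width=13, slack=2)
Line 5: ['corn', 'violin'] (min_width=11, slack=4)
Line 6: ['knife', 'high'] (min_width=10, slack=5)
Line 7: ['early', 'release'] (min_width=13, slack=2)
Line 8: ['dinosaur'] (min_width=8, slack=7)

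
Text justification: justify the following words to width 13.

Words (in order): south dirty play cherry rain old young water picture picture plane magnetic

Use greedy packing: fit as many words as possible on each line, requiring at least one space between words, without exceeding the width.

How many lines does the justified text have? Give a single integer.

Answer: 7

Derivation:
Line 1: ['south', 'dirty'] (min_width=11, slack=2)
Line 2: ['play', 'cherry'] (min_width=11, slack=2)
Line 3: ['rain', 'old'] (min_width=8, slack=5)
Line 4: ['young', 'water'] (min_width=11, slack=2)
Line 5: ['picture'] (min_width=7, slack=6)
Line 6: ['picture', 'plane'] (min_width=13, slack=0)
Line 7: ['magnetic'] (min_width=8, slack=5)
Total lines: 7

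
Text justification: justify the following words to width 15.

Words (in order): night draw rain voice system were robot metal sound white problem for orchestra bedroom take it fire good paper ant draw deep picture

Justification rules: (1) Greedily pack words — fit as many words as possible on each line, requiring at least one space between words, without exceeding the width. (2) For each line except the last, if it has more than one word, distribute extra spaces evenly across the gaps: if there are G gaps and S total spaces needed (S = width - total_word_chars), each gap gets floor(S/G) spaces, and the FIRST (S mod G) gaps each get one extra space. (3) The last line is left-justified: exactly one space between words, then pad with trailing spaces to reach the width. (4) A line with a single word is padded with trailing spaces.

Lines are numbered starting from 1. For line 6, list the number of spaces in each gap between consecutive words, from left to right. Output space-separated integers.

Answer: 3

Derivation:
Line 1: ['night', 'draw', 'rain'] (min_width=15, slack=0)
Line 2: ['voice', 'system'] (min_width=12, slack=3)
Line 3: ['were', 'robot'] (min_width=10, slack=5)
Line 4: ['metal', 'sound'] (min_width=11, slack=4)
Line 5: ['white', 'problem'] (min_width=13, slack=2)
Line 6: ['for', 'orchestra'] (min_width=13, slack=2)
Line 7: ['bedroom', 'take', 'it'] (min_width=15, slack=0)
Line 8: ['fire', 'good', 'paper'] (min_width=15, slack=0)
Line 9: ['ant', 'draw', 'deep'] (min_width=13, slack=2)
Line 10: ['picture'] (min_width=7, slack=8)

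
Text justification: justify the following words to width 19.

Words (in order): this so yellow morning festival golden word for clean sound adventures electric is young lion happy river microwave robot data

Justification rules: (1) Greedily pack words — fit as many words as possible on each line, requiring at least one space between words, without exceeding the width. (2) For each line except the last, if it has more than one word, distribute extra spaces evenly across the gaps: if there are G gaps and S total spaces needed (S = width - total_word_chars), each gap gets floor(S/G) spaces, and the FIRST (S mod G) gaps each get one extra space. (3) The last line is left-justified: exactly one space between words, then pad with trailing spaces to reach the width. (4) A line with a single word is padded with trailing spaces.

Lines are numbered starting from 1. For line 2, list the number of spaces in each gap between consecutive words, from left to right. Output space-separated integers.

Answer: 4

Derivation:
Line 1: ['this', 'so', 'yellow'] (min_width=14, slack=5)
Line 2: ['morning', 'festival'] (min_width=16, slack=3)
Line 3: ['golden', 'word', 'for'] (min_width=15, slack=4)
Line 4: ['clean', 'sound'] (min_width=11, slack=8)
Line 5: ['adventures', 'electric'] (min_width=19, slack=0)
Line 6: ['is', 'young', 'lion', 'happy'] (min_width=19, slack=0)
Line 7: ['river', 'microwave'] (min_width=15, slack=4)
Line 8: ['robot', 'data'] (min_width=10, slack=9)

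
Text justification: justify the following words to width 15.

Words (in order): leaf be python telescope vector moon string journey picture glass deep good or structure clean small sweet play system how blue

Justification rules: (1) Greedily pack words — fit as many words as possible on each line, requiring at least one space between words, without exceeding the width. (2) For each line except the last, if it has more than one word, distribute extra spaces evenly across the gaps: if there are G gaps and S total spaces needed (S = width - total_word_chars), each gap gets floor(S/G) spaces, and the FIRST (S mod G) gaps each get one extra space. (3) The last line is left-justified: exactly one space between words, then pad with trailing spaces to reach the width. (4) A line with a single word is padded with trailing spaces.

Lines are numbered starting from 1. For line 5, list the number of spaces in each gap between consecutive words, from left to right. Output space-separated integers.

Line 1: ['leaf', 'be', 'python'] (min_width=14, slack=1)
Line 2: ['telescope'] (min_width=9, slack=6)
Line 3: ['vector', 'moon'] (min_width=11, slack=4)
Line 4: ['string', 'journey'] (min_width=14, slack=1)
Line 5: ['picture', 'glass'] (min_width=13, slack=2)
Line 6: ['deep', 'good', 'or'] (min_width=12, slack=3)
Line 7: ['structure', 'clean'] (min_width=15, slack=0)
Line 8: ['small', 'sweet'] (min_width=11, slack=4)
Line 9: ['play', 'system', 'how'] (min_width=15, slack=0)
Line 10: ['blue'] (min_width=4, slack=11)

Answer: 3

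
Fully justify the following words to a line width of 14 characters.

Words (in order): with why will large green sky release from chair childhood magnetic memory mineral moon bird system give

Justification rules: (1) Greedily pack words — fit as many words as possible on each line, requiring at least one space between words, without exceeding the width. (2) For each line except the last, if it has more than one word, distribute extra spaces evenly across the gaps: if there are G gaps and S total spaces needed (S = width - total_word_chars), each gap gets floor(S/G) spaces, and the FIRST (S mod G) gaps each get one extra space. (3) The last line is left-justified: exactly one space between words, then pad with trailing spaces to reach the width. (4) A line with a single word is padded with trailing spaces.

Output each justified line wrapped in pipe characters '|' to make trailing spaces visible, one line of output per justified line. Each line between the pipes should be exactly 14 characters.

Line 1: ['with', 'why', 'will'] (min_width=13, slack=1)
Line 2: ['large', 'green'] (min_width=11, slack=3)
Line 3: ['sky', 'release'] (min_width=11, slack=3)
Line 4: ['from', 'chair'] (min_width=10, slack=4)
Line 5: ['childhood'] (min_width=9, slack=5)
Line 6: ['magnetic'] (min_width=8, slack=6)
Line 7: ['memory', 'mineral'] (min_width=14, slack=0)
Line 8: ['moon', 'bird'] (min_width=9, slack=5)
Line 9: ['system', 'give'] (min_width=11, slack=3)

Answer: |with  why will|
|large    green|
|sky    release|
|from     chair|
|childhood     |
|magnetic      |
|memory mineral|
|moon      bird|
|system give   |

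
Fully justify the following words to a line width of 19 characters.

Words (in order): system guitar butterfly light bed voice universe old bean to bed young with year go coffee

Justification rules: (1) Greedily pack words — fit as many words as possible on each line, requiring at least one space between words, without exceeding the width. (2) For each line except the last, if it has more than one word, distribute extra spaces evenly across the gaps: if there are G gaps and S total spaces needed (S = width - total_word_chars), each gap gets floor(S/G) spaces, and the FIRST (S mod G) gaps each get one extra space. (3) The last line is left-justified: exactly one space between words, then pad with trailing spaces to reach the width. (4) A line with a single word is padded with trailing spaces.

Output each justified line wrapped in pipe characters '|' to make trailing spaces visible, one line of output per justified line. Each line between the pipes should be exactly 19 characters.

Line 1: ['system', 'guitar'] (min_width=13, slack=6)
Line 2: ['butterfly', 'light', 'bed'] (min_width=19, slack=0)
Line 3: ['voice', 'universe', 'old'] (min_width=18, slack=1)
Line 4: ['bean', 'to', 'bed', 'young'] (min_width=17, slack=2)
Line 5: ['with', 'year', 'go', 'coffee'] (min_width=19, slack=0)

Answer: |system       guitar|
|butterfly light bed|
|voice  universe old|
|bean  to  bed young|
|with year go coffee|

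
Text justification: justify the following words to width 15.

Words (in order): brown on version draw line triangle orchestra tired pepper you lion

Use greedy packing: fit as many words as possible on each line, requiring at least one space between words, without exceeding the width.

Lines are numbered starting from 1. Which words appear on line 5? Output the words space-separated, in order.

Line 1: ['brown', 'on'] (min_width=8, slack=7)
Line 2: ['version', 'draw'] (min_width=12, slack=3)
Line 3: ['line', 'triangle'] (min_width=13, slack=2)
Line 4: ['orchestra', 'tired'] (min_width=15, slack=0)
Line 5: ['pepper', 'you', 'lion'] (min_width=15, slack=0)

Answer: pepper you lion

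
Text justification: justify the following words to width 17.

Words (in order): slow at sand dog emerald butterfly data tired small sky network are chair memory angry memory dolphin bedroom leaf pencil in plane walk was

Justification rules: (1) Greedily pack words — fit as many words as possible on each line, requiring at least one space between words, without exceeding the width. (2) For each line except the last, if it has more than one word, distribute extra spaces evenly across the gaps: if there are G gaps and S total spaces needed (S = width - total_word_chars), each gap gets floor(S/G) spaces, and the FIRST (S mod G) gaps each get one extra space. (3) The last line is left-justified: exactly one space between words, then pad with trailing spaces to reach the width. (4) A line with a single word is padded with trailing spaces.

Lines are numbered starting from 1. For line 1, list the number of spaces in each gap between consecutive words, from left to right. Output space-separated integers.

Line 1: ['slow', 'at', 'sand', 'dog'] (min_width=16, slack=1)
Line 2: ['emerald', 'butterfly'] (min_width=17, slack=0)
Line 3: ['data', 'tired', 'small'] (min_width=16, slack=1)
Line 4: ['sky', 'network', 'are'] (min_width=15, slack=2)
Line 5: ['chair', 'memory'] (min_width=12, slack=5)
Line 6: ['angry', 'memory'] (min_width=12, slack=5)
Line 7: ['dolphin', 'bedroom'] (min_width=15, slack=2)
Line 8: ['leaf', 'pencil', 'in'] (min_width=14, slack=3)
Line 9: ['plane', 'walk', 'was'] (min_width=14, slack=3)

Answer: 2 1 1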